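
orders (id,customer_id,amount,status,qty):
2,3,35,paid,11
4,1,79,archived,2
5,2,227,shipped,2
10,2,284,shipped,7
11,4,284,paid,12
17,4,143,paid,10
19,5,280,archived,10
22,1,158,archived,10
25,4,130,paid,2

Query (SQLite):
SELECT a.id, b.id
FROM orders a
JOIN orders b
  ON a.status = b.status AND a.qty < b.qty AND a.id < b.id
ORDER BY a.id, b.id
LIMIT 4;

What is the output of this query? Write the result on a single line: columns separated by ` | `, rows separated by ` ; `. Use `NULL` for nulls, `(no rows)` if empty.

2 | 11 ; 4 | 19 ; 4 | 22 ; 5 | 10

Pairs (a,b) with same status, a.qty < b.qty, a.id < b.id.
status groups: archived:{4,19,22} paid:{2,11,17,25} shipped:{5,10}
Ordered by (a.id, b.id); first 4.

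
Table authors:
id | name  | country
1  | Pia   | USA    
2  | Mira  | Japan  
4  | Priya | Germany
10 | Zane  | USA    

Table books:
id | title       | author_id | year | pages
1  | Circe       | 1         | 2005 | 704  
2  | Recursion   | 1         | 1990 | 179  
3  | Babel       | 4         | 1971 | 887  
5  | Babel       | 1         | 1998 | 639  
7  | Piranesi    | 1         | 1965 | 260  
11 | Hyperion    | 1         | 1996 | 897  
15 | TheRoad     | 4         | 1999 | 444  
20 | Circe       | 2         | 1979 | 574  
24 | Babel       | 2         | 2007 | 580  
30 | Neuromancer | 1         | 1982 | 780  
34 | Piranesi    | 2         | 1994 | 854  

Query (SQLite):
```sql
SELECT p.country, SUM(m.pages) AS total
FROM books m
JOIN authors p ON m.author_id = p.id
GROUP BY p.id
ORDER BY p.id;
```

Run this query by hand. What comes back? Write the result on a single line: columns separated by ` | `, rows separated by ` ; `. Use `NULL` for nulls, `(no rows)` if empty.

Join each books row to its authors via author_id.
Group joined rows by authors.id; compute SUM(m.pages) per group.
  1: ids {1, 2, 5, 7, 11, 30} → SUM(m.pages)=3459
  2: ids {20, 24, 34} → SUM(m.pages)=2008
  4: ids {3, 15} → SUM(m.pages)=1331

USA | 3459 ; Japan | 2008 ; Germany | 1331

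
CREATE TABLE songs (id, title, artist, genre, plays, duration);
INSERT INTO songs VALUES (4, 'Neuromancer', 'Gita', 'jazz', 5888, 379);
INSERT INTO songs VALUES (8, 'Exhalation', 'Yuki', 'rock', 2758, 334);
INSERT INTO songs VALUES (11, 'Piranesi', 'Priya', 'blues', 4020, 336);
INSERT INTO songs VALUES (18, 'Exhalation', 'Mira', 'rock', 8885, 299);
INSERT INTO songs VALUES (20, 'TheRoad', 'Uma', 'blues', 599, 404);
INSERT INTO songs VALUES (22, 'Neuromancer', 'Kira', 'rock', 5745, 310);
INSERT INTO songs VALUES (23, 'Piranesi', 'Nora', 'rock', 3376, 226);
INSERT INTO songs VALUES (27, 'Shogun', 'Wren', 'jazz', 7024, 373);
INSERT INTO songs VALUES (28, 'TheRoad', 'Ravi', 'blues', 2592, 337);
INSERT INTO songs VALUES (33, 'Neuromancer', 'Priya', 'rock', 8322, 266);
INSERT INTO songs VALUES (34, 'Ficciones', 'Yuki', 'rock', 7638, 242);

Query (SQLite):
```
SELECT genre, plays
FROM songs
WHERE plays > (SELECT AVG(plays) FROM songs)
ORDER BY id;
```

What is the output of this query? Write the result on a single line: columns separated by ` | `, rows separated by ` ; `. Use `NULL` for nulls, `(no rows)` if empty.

jazz | 5888 ; rock | 8885 ; rock | 5745 ; jazz | 7024 ; rock | 8322 ; rock | 7638

Scalar subquery: AVG(plays) over all songs rows = 5167.909091 (≈; comparison uses full precision).
Keep rows where plays > that value.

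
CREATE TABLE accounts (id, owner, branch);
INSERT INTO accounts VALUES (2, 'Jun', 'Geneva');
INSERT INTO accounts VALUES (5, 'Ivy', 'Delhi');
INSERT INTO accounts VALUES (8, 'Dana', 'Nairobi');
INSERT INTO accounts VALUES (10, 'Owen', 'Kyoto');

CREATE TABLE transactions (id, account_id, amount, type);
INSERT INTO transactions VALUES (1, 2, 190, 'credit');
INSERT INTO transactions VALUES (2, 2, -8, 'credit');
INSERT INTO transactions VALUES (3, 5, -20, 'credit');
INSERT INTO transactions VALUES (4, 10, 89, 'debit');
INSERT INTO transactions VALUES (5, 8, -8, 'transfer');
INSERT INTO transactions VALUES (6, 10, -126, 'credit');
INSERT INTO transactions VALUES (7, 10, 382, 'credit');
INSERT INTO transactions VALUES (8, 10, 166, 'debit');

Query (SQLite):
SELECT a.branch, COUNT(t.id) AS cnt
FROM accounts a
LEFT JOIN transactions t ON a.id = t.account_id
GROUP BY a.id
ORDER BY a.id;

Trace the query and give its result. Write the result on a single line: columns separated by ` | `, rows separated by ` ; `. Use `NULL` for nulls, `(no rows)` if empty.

Geneva | 2 ; Delhi | 1 ; Nairobi | 1 ; Kyoto | 4

LEFT JOIN keeps every accounts row; unmatched ones get NULL for transactions columns.
Group by accounts.id and compute COUNT(t.id). COUNT(col) of an all-NULL group is 0.
  2: ids {1, 2} → COUNT(t.id)=2
  5: ids {3} → COUNT(t.id)=1
  8: ids {5} → COUNT(t.id)=1
  10: ids {4, 6, 7, 8} → COUNT(t.id)=4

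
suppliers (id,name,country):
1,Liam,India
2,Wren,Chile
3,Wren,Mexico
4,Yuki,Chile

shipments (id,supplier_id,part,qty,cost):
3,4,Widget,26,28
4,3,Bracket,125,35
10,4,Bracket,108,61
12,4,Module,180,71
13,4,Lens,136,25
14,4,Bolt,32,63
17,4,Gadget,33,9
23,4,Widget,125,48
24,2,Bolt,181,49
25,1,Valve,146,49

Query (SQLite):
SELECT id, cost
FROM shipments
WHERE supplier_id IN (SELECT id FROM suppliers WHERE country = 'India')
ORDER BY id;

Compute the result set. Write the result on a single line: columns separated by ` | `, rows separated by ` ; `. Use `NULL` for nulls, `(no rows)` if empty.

25 | 49

Inner query: suppliers.id where country = 'India'.
Outer: keep shipments rows whose supplier_id is in that set.
Inner query → {1}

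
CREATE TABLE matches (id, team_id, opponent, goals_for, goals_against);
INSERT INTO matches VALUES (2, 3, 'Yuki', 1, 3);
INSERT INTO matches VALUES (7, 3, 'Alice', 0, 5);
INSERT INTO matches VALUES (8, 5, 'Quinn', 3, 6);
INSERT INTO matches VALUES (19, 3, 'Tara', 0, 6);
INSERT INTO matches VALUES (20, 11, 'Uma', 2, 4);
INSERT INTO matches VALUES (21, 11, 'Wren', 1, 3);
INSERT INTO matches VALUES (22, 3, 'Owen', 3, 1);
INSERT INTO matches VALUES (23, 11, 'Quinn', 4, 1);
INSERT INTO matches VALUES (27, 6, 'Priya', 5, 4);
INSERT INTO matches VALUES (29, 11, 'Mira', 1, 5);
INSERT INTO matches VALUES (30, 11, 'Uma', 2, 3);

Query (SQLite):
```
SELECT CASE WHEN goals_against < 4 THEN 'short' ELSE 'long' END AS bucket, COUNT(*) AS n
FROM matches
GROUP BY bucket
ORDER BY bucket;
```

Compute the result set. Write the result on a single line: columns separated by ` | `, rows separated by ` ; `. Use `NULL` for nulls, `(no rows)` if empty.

long | 6 ; short | 5

Bucket rows by goals_against < 4 → 'short' else 'long'; count each bucket.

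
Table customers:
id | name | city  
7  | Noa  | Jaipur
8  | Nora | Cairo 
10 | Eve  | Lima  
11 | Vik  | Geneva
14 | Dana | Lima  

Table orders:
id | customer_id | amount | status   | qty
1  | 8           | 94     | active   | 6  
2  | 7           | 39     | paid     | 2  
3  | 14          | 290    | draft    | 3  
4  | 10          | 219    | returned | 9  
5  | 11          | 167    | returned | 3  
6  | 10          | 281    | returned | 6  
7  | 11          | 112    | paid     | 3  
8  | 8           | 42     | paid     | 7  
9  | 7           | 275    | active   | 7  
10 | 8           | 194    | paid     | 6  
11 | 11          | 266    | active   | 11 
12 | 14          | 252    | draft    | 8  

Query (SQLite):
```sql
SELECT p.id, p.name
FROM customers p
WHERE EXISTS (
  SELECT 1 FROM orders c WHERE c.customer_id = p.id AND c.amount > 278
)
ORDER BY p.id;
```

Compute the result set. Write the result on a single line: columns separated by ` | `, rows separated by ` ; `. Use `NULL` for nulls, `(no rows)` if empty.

10 | Eve ; 14 | Dana

For each customers row, check whether any orders with matching customer_id has amount > 278.
Keep rows where that is true.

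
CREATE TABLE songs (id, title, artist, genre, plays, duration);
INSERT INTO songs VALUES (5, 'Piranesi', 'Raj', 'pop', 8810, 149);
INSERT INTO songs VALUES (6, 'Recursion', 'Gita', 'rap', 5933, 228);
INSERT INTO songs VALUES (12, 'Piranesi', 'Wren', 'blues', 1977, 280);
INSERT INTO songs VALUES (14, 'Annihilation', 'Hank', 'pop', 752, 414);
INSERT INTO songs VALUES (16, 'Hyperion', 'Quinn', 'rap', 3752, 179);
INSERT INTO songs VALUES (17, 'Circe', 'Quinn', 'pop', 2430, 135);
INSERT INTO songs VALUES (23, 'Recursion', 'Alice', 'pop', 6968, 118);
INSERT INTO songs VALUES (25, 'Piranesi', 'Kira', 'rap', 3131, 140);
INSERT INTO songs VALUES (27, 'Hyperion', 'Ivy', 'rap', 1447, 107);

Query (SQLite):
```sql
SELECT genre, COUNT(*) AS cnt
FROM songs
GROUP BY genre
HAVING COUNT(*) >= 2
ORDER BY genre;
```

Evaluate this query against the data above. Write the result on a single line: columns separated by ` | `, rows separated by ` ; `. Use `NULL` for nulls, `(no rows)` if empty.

Partition songs by genre; compute COUNT(*) within each group.
HAVING: keep groups with count ≥ 2.
  blues: ids {12} → COUNT(*)=1
  pop: ids {5, 14, 17, 23} → COUNT(*)=4
  rap: ids {6, 16, 25, 27} → COUNT(*)=4

pop | 4 ; rap | 4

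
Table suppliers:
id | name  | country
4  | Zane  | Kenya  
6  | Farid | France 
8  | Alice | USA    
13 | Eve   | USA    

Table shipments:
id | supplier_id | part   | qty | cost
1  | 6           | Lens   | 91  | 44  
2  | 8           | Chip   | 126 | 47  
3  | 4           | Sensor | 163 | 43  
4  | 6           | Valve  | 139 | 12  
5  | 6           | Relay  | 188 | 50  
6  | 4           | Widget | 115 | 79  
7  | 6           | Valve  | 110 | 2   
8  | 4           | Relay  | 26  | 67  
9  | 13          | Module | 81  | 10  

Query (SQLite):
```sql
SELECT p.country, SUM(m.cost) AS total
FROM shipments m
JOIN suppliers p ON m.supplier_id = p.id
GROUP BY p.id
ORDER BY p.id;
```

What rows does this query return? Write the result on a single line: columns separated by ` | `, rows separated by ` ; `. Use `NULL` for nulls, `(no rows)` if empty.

Join each shipments row to its suppliers via supplier_id.
Group joined rows by suppliers.id; compute SUM(m.cost) per group.
  4: ids {3, 6, 8} → SUM(m.cost)=189
  6: ids {1, 4, 5, 7} → SUM(m.cost)=108
  8: ids {2} → SUM(m.cost)=47
  13: ids {9} → SUM(m.cost)=10

Kenya | 189 ; France | 108 ; USA | 47 ; USA | 10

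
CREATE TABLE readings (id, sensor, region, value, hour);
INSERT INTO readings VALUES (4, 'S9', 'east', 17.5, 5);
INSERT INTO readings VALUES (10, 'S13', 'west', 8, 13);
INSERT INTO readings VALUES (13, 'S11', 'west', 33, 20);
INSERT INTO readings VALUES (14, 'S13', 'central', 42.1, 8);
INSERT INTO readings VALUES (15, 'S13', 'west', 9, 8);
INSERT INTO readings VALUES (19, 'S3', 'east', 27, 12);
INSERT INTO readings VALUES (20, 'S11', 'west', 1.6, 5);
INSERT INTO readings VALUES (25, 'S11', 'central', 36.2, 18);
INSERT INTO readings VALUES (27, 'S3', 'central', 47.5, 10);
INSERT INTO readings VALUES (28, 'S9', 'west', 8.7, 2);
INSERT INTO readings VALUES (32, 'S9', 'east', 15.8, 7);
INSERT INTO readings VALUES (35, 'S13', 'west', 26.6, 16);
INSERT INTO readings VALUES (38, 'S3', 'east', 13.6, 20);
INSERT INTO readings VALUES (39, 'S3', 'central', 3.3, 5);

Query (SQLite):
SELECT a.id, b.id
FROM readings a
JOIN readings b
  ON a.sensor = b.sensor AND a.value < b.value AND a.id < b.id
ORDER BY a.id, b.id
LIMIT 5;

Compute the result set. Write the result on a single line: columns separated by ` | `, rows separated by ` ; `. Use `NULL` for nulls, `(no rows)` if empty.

Pairs (a,b) with same sensor, a.value < b.value, a.id < b.id.
sensor groups: S11:{13,20,25} S13:{10,14,15,35} S3:{19,27,38,39} S9:{4,28,32}
Ordered by (a.id, b.id); first 5.

10 | 14 ; 10 | 15 ; 10 | 35 ; 13 | 25 ; 15 | 35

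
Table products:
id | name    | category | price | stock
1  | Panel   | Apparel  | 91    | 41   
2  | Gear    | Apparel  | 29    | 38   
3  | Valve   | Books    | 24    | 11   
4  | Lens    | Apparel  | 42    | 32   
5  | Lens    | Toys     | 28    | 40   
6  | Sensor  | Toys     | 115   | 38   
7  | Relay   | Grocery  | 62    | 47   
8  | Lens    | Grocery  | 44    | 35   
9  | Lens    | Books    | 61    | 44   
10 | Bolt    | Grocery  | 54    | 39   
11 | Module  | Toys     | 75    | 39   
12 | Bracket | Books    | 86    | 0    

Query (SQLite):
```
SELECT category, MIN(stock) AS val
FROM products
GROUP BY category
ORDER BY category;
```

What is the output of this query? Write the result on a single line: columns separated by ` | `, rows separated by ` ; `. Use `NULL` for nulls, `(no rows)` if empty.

Apparel | 32 ; Books | 0 ; Grocery | 35 ; Toys | 38

Partition products by category; compute MIN(stock) within each group.
  Apparel: ids {1, 2, 4} → MIN(stock)=32
  Books: ids {3, 9, 12} → MIN(stock)=0
  Grocery: ids {7, 8, 10} → MIN(stock)=35
  Toys: ids {5, 6, 11} → MIN(stock)=38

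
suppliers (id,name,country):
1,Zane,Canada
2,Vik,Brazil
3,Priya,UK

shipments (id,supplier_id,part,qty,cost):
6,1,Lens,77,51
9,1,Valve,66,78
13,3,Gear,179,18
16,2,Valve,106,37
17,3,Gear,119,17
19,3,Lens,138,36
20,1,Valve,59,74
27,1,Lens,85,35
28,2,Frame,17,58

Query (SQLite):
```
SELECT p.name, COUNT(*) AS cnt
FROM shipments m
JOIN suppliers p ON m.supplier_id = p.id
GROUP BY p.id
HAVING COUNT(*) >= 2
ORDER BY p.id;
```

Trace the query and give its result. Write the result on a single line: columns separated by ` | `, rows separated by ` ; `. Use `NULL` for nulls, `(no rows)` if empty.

Zane | 4 ; Vik | 2 ; Priya | 3

Join each shipments row to its suppliers via supplier_id.
Group joined rows by suppliers.id; compute COUNT(*) per group.
HAVING: keep groups with count ≥ 2.
  1: ids {6, 9, 20, 27} → COUNT(*)=4
  2: ids {16, 28} → COUNT(*)=2
  3: ids {13, 17, 19} → COUNT(*)=3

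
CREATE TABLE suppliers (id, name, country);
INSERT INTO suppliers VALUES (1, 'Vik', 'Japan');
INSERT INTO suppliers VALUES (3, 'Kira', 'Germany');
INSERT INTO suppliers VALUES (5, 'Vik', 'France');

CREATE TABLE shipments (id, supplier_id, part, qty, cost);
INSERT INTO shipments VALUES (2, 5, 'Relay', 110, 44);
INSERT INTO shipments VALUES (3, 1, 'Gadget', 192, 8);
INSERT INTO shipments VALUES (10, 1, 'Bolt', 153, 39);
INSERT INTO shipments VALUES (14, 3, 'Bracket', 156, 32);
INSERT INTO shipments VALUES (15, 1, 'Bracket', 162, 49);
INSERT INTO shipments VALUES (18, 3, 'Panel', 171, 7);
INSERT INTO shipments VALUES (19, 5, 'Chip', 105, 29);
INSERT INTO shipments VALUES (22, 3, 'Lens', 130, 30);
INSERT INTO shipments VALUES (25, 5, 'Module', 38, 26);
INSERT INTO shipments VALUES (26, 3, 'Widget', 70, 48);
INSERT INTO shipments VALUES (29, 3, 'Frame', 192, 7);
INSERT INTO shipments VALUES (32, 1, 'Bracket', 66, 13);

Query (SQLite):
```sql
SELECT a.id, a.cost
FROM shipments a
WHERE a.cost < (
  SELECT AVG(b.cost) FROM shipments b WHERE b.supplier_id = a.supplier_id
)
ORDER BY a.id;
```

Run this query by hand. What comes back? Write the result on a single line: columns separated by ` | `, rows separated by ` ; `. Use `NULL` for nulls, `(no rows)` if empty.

3 | 8 ; 18 | 7 ; 19 | 29 ; 25 | 26 ; 29 | 7 ; 32 | 13

For each shipments row a, compute AVG(cost) over rows sharing a.supplier_id.
Keep row a if a.cost < that per-group AVG.
  supplier_id=1: AVG(cost) = 27.25
  supplier_id=3: AVG(cost) = 24.8
  supplier_id=5: AVG(cost) = 33.0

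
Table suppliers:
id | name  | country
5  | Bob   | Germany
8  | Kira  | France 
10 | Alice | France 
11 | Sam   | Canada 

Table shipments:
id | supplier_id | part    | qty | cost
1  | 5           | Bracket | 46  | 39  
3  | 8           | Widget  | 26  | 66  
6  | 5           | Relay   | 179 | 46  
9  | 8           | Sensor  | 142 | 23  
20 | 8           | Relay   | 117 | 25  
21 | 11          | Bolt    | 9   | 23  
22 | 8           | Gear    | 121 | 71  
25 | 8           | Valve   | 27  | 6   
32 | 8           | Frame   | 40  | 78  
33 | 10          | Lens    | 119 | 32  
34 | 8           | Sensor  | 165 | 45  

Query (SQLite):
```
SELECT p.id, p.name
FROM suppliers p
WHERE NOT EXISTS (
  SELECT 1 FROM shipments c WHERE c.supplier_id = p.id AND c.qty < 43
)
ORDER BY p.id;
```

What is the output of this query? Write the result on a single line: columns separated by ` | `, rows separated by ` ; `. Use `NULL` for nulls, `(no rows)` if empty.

5 | Bob ; 10 | Alice

For each suppliers row, check whether any shipments with matching supplier_id has qty < 43.
Keep rows where that is false.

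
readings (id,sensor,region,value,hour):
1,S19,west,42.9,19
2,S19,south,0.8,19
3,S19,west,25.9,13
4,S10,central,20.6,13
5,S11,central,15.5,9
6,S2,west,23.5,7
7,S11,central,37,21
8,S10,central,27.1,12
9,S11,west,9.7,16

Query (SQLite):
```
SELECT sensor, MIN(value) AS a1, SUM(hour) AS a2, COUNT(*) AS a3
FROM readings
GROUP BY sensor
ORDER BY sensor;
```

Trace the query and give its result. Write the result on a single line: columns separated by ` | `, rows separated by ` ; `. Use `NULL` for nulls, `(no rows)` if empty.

S10 | 20.6 | 25 | 2 ; S11 | 9.7 | 46 | 3 ; S19 | 0.8 | 51 | 3 ; S2 | 23.5 | 7 | 1

Group readings by sensor.
Per group compute: MIN(value), SUM(hour), COUNT(*).
  S10: ids {4, 8} → MIN(value)=20.6, SUM(hour)=25, COUNT(*)=2
  S11: ids {5, 7, 9} → MIN(value)=9.7, SUM(hour)=46, COUNT(*)=3
  S19: ids {1, 2, 3} → MIN(value)=0.8, SUM(hour)=51, COUNT(*)=3
  S2: ids {6} → MIN(value)=23.5, SUM(hour)=7, COUNT(*)=1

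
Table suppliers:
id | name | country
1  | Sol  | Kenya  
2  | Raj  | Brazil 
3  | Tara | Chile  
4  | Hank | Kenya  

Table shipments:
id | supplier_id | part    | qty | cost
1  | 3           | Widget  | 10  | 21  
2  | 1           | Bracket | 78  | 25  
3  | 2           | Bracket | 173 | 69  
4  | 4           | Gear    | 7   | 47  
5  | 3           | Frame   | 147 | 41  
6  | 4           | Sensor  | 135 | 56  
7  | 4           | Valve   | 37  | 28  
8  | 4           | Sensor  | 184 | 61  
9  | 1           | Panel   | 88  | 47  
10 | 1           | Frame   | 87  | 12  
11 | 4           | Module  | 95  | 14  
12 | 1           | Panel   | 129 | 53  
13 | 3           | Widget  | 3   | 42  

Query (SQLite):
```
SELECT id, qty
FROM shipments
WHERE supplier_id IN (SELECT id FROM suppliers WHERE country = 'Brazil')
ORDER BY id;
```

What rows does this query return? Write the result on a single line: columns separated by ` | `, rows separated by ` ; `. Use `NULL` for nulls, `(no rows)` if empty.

3 | 173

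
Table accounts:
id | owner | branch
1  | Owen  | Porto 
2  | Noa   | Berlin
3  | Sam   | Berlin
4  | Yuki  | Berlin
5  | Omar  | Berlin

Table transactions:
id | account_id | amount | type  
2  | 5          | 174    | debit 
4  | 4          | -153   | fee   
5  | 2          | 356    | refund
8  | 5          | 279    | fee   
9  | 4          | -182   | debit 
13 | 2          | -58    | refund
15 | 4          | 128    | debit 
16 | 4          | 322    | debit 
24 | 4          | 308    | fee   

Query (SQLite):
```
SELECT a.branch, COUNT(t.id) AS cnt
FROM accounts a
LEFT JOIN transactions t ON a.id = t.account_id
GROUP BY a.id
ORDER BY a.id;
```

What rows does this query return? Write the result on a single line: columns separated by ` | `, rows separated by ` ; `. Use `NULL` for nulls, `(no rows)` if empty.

LEFT JOIN keeps every accounts row; unmatched ones get NULL for transactions columns.
Group by accounts.id and compute COUNT(t.id). COUNT(col) of an all-NULL group is 0.
  1: ids {—} → COUNT(t.id)=0
  2: ids {5, 13} → COUNT(t.id)=2
  3: ids {—} → COUNT(t.id)=0
  4: ids {4, 9, 15, 16, 24} → COUNT(t.id)=5
  5: ids {2, 8} → COUNT(t.id)=2

Porto | 0 ; Berlin | 2 ; Berlin | 0 ; Berlin | 5 ; Berlin | 2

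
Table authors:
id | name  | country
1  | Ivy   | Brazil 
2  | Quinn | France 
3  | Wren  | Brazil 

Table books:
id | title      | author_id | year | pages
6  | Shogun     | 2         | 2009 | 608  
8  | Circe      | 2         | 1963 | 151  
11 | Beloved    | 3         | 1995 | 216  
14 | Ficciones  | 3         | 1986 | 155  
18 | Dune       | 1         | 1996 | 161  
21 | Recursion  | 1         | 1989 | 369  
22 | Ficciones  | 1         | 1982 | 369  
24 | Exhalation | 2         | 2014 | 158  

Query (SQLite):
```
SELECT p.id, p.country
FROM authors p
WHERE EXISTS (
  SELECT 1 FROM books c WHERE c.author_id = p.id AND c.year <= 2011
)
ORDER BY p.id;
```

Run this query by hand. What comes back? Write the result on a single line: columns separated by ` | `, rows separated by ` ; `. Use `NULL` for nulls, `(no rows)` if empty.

1 | Brazil ; 2 | France ; 3 | Brazil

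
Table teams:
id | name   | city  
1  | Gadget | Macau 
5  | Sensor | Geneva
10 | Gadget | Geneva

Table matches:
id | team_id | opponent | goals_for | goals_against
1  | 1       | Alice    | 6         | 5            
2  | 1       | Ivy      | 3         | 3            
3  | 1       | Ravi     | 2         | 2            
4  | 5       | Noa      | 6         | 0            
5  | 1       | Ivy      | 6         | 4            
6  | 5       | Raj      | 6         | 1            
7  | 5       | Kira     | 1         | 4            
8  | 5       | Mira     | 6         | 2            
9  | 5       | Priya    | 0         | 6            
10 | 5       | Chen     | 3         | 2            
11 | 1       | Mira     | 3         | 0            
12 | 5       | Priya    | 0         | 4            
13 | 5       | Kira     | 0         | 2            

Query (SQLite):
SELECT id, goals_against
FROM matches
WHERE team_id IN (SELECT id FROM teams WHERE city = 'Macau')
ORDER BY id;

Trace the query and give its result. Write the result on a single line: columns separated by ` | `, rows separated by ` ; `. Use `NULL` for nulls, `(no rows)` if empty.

1 | 5 ; 2 | 3 ; 3 | 2 ; 5 | 4 ; 11 | 0

Inner query: teams.id where city = 'Macau'.
Outer: keep matches rows whose team_id is in that set.
Inner query → {1}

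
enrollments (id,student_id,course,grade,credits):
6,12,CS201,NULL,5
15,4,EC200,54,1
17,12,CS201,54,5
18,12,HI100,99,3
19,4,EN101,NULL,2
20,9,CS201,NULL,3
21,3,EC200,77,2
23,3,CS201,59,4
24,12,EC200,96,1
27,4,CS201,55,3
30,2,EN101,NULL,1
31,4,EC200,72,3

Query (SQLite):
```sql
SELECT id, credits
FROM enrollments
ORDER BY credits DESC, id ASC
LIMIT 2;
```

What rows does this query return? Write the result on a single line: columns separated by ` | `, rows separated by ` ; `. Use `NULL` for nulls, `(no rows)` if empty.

Sort by credits desc, tiebreak id asc: (5, id=6), (5, id=17), (4, id=23), (3, id=18), (3, id=20) …. Take first 2.

6 | 5 ; 17 | 5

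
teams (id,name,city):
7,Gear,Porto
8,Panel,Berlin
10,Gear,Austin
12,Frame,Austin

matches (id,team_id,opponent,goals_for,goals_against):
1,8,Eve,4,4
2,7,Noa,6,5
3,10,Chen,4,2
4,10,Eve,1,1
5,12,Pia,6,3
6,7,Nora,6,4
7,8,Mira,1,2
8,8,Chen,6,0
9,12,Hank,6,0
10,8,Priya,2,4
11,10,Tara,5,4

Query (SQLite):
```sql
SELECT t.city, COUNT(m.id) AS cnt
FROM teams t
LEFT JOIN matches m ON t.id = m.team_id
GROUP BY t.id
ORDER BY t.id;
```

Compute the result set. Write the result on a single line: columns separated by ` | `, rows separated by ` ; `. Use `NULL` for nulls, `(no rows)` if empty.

Porto | 2 ; Berlin | 4 ; Austin | 3 ; Austin | 2

LEFT JOIN keeps every teams row; unmatched ones get NULL for matches columns.
Group by teams.id and compute COUNT(m.id). COUNT(col) of an all-NULL group is 0.
  7: ids {2, 6} → COUNT(m.id)=2
  8: ids {1, 7, 8, 10} → COUNT(m.id)=4
  10: ids {3, 4, 11} → COUNT(m.id)=3
  12: ids {5, 9} → COUNT(m.id)=2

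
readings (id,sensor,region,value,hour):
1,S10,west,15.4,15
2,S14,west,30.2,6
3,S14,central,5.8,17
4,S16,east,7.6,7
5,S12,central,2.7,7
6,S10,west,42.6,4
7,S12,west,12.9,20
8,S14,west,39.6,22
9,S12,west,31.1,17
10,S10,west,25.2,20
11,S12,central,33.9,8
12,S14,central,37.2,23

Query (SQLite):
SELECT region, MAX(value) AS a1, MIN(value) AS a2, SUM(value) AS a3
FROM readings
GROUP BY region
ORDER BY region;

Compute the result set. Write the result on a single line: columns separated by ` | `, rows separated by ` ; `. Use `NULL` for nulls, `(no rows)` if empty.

central | 37.2 | 2.7 | 79.6 ; east | 7.6 | 7.6 | 7.6 ; west | 42.6 | 12.9 | 197

Group readings by region.
Per group compute: MAX(value), MIN(value), SUM(value).
  central: ids {3, 5, 11, 12} → MAX(value)=37.2, MIN(value)=2.7, SUM(value)=79.6
  east: ids {4} → MAX(value)=7.6, MIN(value)=7.6, SUM(value)=7.6
  west: ids {1, 2, 6, 7, 8, 9, 10} → MAX(value)=42.6, MIN(value)=12.9, SUM(value)=197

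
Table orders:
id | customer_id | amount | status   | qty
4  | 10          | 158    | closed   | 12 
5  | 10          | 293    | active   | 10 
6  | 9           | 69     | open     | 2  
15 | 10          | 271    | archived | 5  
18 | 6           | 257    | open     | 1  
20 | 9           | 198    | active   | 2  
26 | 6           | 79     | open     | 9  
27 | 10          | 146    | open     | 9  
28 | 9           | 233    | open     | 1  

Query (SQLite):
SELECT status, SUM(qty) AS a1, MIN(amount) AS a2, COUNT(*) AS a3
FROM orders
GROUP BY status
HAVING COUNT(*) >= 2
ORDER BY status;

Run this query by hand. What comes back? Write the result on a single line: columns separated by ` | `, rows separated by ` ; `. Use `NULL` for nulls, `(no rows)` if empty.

active | 12 | 198 | 2 ; open | 22 | 69 | 5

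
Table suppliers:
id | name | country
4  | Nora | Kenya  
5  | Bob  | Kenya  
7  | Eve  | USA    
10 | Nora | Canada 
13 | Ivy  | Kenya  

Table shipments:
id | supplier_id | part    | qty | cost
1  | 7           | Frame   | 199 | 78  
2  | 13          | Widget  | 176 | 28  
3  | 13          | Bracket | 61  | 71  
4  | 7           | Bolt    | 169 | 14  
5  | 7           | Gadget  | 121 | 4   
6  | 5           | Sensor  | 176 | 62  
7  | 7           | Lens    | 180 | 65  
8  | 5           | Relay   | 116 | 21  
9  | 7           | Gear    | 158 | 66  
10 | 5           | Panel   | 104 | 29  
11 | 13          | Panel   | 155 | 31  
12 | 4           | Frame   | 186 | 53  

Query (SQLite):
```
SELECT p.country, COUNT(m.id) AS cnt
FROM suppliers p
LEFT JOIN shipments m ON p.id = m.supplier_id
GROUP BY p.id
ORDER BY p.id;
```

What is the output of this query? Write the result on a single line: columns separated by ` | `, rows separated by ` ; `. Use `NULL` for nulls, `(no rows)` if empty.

Kenya | 1 ; Kenya | 3 ; USA | 5 ; Canada | 0 ; Kenya | 3

LEFT JOIN keeps every suppliers row; unmatched ones get NULL for shipments columns.
Group by suppliers.id and compute COUNT(m.id). COUNT(col) of an all-NULL group is 0.
  4: ids {12} → COUNT(m.id)=1
  5: ids {6, 8, 10} → COUNT(m.id)=3
  7: ids {1, 4, 5, 7, 9} → COUNT(m.id)=5
  10: ids {—} → COUNT(m.id)=0
  13: ids {2, 3, 11} → COUNT(m.id)=3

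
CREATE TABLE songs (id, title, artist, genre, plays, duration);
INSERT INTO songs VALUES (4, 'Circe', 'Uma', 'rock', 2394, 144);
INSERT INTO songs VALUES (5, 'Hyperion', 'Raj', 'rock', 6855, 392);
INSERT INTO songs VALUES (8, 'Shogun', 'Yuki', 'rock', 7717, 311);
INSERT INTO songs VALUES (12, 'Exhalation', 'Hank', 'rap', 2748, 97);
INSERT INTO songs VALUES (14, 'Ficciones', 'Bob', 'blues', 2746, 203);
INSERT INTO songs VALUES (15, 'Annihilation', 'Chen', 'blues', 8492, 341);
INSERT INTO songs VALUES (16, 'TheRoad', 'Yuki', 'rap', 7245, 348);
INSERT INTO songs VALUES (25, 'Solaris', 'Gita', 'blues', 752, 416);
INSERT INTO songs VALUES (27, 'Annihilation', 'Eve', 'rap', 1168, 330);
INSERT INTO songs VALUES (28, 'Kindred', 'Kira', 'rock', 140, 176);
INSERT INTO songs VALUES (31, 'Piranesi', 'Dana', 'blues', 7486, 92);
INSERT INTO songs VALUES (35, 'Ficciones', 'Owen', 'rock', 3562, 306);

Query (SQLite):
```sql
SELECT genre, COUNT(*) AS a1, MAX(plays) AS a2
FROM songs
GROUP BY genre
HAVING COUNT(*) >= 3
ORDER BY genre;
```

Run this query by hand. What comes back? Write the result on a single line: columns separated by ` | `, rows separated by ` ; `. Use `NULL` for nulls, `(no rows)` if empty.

Group songs by genre.
Per group compute: COUNT(*), MAX(plays).
HAVING: drop groups with fewer than 3 rows.
  blues: ids {14, 15, 25, 31} → COUNT(*)=4, MAX(plays)=8492
  rap: ids {12, 16, 27} → COUNT(*)=3, MAX(plays)=7245
  rock: ids {4, 5, 8, 28, 35} → COUNT(*)=5, MAX(plays)=7717

blues | 4 | 8492 ; rap | 3 | 7245 ; rock | 5 | 7717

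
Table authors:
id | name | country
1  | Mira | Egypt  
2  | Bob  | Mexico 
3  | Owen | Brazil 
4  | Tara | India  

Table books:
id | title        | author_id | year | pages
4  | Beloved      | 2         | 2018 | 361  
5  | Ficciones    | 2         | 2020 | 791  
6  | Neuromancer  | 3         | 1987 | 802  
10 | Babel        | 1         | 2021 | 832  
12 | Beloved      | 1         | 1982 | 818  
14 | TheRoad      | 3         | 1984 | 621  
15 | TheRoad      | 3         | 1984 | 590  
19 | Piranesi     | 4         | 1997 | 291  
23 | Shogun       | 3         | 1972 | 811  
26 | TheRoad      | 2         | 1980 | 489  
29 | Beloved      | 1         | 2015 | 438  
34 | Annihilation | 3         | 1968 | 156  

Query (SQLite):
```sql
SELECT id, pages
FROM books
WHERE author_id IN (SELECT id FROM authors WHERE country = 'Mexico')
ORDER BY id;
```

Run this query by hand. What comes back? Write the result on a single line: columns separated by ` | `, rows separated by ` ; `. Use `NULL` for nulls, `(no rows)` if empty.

4 | 361 ; 5 | 791 ; 26 | 489

Inner query: authors.id where country = 'Mexico'.
Outer: keep books rows whose author_id is in that set.
Inner query → {2}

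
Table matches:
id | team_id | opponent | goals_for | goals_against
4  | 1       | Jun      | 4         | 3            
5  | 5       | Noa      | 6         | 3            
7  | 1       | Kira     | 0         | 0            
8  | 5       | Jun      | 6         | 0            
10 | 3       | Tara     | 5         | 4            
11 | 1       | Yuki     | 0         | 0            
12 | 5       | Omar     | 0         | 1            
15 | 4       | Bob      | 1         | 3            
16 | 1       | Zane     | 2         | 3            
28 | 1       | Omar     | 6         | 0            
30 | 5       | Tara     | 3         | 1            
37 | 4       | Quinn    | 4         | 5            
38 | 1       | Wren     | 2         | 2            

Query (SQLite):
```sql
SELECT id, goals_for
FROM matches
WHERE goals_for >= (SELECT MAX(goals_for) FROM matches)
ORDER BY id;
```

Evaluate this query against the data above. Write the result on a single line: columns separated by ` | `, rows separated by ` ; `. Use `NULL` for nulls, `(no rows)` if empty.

5 | 6 ; 8 | 6 ; 28 | 6

Scalar subquery: MAX(goals_for) over all matches rows = 6.
Keep rows where goals_for >= that value.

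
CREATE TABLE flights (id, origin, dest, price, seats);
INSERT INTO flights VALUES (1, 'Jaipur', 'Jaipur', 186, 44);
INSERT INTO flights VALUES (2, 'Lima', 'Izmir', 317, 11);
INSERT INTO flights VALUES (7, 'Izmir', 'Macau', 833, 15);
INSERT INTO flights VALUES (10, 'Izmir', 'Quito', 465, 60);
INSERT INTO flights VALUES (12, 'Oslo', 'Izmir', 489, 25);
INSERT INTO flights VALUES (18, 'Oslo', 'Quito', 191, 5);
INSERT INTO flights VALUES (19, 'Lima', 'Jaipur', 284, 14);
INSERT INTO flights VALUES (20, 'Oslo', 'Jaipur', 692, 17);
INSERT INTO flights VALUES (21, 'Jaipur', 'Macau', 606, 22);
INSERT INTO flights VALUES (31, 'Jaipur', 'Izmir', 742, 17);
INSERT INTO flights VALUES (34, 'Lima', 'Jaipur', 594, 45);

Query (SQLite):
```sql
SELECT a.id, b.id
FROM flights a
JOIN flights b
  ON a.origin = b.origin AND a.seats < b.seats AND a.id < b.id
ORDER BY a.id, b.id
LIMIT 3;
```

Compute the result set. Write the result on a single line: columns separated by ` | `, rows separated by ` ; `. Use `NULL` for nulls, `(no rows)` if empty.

2 | 19 ; 2 | 34 ; 7 | 10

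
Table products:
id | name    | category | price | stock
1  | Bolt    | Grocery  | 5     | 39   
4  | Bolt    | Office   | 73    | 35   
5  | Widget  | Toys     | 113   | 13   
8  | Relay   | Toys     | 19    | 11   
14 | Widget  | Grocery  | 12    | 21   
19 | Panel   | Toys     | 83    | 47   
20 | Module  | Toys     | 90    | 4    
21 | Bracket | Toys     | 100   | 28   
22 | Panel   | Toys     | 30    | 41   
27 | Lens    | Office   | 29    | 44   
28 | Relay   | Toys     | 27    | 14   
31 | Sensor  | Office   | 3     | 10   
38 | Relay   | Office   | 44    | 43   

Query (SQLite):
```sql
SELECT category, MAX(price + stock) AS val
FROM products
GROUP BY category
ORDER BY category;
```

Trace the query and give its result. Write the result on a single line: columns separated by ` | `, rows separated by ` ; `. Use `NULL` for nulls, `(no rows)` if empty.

Grocery | 44 ; Office | 108 ; Toys | 130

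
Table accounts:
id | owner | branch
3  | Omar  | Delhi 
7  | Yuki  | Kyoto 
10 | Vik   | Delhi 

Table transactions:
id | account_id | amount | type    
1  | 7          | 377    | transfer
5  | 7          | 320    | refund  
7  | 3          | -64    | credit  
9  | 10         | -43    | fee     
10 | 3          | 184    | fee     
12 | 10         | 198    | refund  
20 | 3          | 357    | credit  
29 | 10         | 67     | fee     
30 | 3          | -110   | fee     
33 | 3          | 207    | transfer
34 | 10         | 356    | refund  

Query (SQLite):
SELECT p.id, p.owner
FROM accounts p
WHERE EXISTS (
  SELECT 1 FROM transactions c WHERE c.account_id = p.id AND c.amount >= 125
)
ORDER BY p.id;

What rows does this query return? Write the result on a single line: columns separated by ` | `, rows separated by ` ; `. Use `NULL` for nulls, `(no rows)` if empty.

3 | Omar ; 7 | Yuki ; 10 | Vik

For each accounts row, check whether any transactions with matching account_id has amount >= 125.
Keep rows where that is true.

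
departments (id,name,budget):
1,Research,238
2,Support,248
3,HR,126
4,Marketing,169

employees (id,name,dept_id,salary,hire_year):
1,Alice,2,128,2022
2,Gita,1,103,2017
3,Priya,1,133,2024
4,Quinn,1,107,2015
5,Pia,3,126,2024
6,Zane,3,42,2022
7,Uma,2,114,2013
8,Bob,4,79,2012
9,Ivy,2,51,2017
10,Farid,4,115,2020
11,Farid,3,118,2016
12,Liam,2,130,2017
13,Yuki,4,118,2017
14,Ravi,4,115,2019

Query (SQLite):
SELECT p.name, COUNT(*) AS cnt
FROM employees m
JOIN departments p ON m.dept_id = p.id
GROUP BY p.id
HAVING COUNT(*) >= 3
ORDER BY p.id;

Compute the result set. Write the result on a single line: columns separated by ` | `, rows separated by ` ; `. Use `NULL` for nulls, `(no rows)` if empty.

Research | 3 ; Support | 4 ; HR | 3 ; Marketing | 4

Join each employees row to its departments via dept_id.
Group joined rows by departments.id; compute COUNT(*) per group.
HAVING: keep groups with count ≥ 3.
  1: ids {2, 3, 4} → COUNT(*)=3
  2: ids {1, 7, 9, 12} → COUNT(*)=4
  3: ids {5, 6, 11} → COUNT(*)=3
  4: ids {8, 10, 13, 14} → COUNT(*)=4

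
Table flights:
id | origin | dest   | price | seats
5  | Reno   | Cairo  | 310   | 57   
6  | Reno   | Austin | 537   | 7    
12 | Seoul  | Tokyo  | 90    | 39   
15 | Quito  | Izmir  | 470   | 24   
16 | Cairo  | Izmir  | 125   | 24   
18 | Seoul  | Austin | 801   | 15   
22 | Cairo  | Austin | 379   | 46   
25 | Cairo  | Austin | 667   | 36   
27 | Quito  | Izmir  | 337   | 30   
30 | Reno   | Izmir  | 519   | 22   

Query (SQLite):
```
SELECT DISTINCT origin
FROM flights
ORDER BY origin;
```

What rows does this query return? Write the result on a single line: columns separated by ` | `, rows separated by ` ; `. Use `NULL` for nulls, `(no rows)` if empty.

Collect distinct origin values from flights.

Cairo ; Quito ; Reno ; Seoul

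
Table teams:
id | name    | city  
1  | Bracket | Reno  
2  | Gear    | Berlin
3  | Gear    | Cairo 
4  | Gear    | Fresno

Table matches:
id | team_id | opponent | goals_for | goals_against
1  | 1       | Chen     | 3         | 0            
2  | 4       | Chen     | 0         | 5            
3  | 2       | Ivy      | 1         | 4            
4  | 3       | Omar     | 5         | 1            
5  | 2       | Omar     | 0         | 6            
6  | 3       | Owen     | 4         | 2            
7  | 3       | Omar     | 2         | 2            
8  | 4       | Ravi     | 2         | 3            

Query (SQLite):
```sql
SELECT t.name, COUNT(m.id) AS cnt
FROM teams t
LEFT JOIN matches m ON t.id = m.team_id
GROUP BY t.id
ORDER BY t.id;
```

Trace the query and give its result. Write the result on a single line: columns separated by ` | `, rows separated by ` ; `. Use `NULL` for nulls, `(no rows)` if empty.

Bracket | 1 ; Gear | 2 ; Gear | 3 ; Gear | 2

LEFT JOIN keeps every teams row; unmatched ones get NULL for matches columns.
Group by teams.id and compute COUNT(m.id). COUNT(col) of an all-NULL group is 0.
  1: ids {1} → COUNT(m.id)=1
  2: ids {3, 5} → COUNT(m.id)=2
  3: ids {4, 6, 7} → COUNT(m.id)=3
  4: ids {2, 8} → COUNT(m.id)=2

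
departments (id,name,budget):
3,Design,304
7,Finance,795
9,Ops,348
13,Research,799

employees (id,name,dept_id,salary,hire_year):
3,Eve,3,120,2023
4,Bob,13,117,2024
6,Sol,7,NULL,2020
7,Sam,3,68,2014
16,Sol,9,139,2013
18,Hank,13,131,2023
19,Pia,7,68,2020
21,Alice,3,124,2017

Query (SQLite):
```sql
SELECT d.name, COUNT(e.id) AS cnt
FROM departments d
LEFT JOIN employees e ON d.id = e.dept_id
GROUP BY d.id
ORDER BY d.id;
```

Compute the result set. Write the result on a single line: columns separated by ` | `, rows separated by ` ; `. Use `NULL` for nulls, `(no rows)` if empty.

Design | 3 ; Finance | 2 ; Ops | 1 ; Research | 2

LEFT JOIN keeps every departments row; unmatched ones get NULL for employees columns.
Group by departments.id and compute COUNT(e.id). COUNT(col) of an all-NULL group is 0.
  3: ids {3, 7, 21} → COUNT(e.id)=3
  7: ids {6, 19} → COUNT(e.id)=2
  9: ids {16} → COUNT(e.id)=1
  13: ids {4, 18} → COUNT(e.id)=2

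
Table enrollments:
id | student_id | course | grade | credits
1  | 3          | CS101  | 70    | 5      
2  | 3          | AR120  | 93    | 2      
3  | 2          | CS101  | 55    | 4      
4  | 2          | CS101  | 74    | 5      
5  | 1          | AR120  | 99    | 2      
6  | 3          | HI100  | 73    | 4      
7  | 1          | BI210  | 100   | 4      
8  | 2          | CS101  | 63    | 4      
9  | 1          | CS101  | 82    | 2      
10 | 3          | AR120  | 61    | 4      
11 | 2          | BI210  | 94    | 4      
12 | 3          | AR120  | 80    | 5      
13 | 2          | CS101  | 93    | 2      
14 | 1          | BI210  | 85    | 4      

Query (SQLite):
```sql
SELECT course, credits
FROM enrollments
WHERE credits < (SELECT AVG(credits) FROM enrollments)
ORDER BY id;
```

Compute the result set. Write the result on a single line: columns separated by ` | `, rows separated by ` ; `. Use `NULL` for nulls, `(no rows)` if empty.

Scalar subquery: AVG(credits) over all enrollments rows = 3.642857 (≈; comparison uses full precision).
Keep rows where credits < that value.

AR120 | 2 ; AR120 | 2 ; CS101 | 2 ; CS101 | 2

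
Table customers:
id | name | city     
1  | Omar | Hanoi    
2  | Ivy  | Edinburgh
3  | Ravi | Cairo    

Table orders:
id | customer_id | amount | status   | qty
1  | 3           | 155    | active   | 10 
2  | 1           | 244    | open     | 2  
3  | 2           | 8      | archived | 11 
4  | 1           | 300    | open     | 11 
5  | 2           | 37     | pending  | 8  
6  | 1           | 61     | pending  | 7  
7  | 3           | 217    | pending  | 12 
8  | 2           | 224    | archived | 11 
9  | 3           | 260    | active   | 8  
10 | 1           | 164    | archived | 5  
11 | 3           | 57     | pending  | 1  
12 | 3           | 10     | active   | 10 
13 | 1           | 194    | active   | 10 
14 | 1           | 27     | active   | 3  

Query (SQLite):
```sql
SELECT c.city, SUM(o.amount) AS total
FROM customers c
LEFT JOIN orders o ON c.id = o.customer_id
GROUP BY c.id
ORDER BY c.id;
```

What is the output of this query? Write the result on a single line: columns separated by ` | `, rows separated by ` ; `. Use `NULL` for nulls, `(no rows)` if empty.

Hanoi | 990 ; Edinburgh | 269 ; Cairo | 699

LEFT JOIN keeps every customers row; unmatched ones get NULL for orders columns.
Group by customers.id and compute SUM(o.amount). SUM over an all-NULL group is NULL.
  1: ids {2, 4, 6, 10, 13, 14} → SUM(o.amount)=990
  2: ids {3, 5, 8} → SUM(o.amount)=269
  3: ids {1, 7, 9, 11, 12} → SUM(o.amount)=699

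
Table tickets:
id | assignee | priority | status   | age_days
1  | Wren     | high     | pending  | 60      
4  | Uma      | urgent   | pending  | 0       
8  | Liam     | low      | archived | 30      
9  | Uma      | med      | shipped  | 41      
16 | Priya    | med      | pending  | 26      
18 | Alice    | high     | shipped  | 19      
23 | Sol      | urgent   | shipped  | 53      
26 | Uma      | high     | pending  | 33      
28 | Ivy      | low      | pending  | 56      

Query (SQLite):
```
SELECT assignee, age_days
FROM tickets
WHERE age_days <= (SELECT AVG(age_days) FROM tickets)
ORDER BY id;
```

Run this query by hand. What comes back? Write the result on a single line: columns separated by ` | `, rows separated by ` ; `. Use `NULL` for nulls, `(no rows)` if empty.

Uma | 0 ; Liam | 30 ; Priya | 26 ; Alice | 19 ; Uma | 33

Scalar subquery: AVG(age_days) over all tickets rows = 35.333333 (≈; comparison uses full precision).
Keep rows where age_days <= that value.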